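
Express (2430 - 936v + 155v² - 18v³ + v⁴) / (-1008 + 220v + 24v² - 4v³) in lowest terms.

By polynomial division,
  v⁴ - 18v³ + 155v² - 936v + 2430 = (-(1/4)v + 3)(-4v³ + 24v² + 220v - 1008) + (138v² - 1848v + 5454)
  -4v³ + 24v² + 220v - 1008 = (-(2/69)v - 340/1587)(138v² - 1848v + 5454) + (-(9432/529)v + 84888/529)
  138v² - 1848v + 5454 = (-(12167/1572)v + 53429/1572)(-(9432/529)v + 84888/529) + (0)
Last nonzero remainder: -(9432/529)v + 84888/529. Dividing through by -9432/529 gives the monic gcd v - 9.
Cancel v - 9 from numerator and denominator to get the reduced form.

(270 - 74v + 9v² - v³)/(-112 + 12v + 4v²)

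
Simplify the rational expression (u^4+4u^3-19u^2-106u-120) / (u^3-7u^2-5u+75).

(u^2+6u+8)/(u-5)

Euclidean algorithm in ℚ[u]:
  u^4+4u^3-19u^2-106u-120 = (u+11)(u^3-7u^2-5u+75) + (63u^2-126u-945)
  u^3-7u^2-5u+75 = ((1/63)u-5/63)(63u^2-126u-945) + (0)
Last nonzero remainder: 63u^2-126u-945. Dividing through by 63 gives the monic gcd u^2-2u-15.
Cancel u^2-2u-15 from numerator and denominator to get the reduced form.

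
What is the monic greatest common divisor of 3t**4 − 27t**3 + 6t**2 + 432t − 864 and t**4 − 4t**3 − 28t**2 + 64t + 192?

Repeated division with remainder:
  3t**4 − 27t**3 + 6t**2 + 432t − 864 = (3)(t**4 − 4t**3 − 28t**2 + 64t + 192) + (−15t**3 + 90t**2 + 240t − 1440)
  t**4 − 4t**3 − 28t**2 + 64t + 192 = (−(1/15)t − 2/15)(−15t**3 + 90t**2 + 240t − 1440) + (0)
Last nonzero remainder: −15t**3 + 90t**2 + 240t − 1440. Dividing through by −15 gives the monic gcd t**3 − 6t**2 − 16t + 96.

t**3 − 6t**2 − 16t + 96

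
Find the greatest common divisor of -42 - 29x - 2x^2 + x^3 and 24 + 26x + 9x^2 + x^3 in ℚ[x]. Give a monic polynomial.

6 + 5x + x^2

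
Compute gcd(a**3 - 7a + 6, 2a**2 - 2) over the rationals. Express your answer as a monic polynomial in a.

a - 1

Repeated division with remainder:
  a**3 - 7a + 6 = ((1/2)a)(2a**2 - 2) + (-6a + 6)
  2a**2 - 2 = (-(1/3)a - 1/3)(-6a + 6) + (0)
Last nonzero remainder: -6a + 6. Dividing through by -6 gives the monic gcd a - 1.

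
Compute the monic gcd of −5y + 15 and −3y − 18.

Repeated division with remainder:
  −5y + 15 = (5/3)(−3y − 18) + (45)
  −3y − 18 = (−(1/15)y − 2/5)(45) + (0)
The last nonzero remainder is the constant 45, so the polynomials are coprime and gcd = 1.

1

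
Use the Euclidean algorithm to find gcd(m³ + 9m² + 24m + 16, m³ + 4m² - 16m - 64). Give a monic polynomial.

m² + 8m + 16

Euclidean algorithm in ℚ[m]:
  m³ + 9m² + 24m + 16 = (m³ + 4m² - 16m - 64) + (5m² + 40m + 80)
  m³ + 4m² - 16m - 64 = ((1/5)m - 4/5)(5m² + 40m + 80) + (0)
Last nonzero remainder: 5m² + 40m + 80. Dividing through by 5 gives the monic gcd m² + 8m + 16.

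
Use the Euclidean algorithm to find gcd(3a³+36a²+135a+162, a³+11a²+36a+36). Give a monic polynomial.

Repeated division with remainder:
  3a³+36a²+135a+162 = (3)(a³+11a²+36a+36) + (3a²+27a+54)
  a³+11a²+36a+36 = ((1/3)a+2/3)(3a²+27a+54) + (0)
Last nonzero remainder: 3a²+27a+54. Dividing through by 3 gives the monic gcd a²+9a+18.

a²+9a+18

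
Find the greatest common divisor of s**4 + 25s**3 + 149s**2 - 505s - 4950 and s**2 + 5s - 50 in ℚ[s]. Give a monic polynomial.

s**2 + 5s - 50

Apply the Euclidean algorithm:
  s**4 + 25s**3 + 149s**2 - 505s - 4950 = (s**2 + 20s + 99)(s**2 + 5s - 50) + (0)
The last nonzero remainder s**2 + 5s - 50 is already monic.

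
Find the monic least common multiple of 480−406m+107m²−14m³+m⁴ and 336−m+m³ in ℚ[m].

3360−2362m+343m²+9m³−7m⁴+m⁵

Euclidean algorithm in ℚ[m]:
  m⁴−14m³+107m²−406m+480 = (m−14)(m³−m+336) + (108m²−756m+5184)
  m³−m+336 = ((1/108)m+7/108)(108m²−756m+5184) + (0)
Last nonzero remainder: 108m²−756m+5184. Dividing through by 108 gives the monic gcd m²−7m+48.
Then lcm(f, g) = f·g / gcd(f, g); expanding and making the result monic gives the answer.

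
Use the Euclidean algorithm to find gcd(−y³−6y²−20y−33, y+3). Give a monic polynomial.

y+3

Repeated division with remainder:
  −y³−6y²−20y−33 = (−y²−3y−11)(y+3) + (0)
The last nonzero remainder y+3 is already monic.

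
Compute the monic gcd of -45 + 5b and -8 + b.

By polynomial division,
  5b - 45 = (5)(b - 8) + (-5)
  b - 8 = (-(1/5)b + 8/5)(-5) + (0)
The last nonzero remainder is the constant -5, so the polynomials are coprime and gcd = 1.

1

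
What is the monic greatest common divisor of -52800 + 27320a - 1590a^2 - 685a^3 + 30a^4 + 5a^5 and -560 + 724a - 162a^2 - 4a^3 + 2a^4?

-40 + 6a + a^2

Apply the Euclidean algorithm:
  5a^5 + 30a^4 - 685a^3 - 1590a^2 + 27320a - 52800 = ((5/2)a + 20)(2a^4 - 4a^3 - 162a^2 + 724a - 560) + (-200a^3 - 160a^2 + 14240a - 41600)
  2a^4 - 4a^3 - 162a^2 + 724a - 560 = (-(1/100)a + 7/250)(-200a^3 - 160a^2 + 14240a - 41600) + (-(378/25)a^2 - (2268/25)a + 3024/5)
  -200a^3 - 160a^2 + 14240a - 41600 = ((2500/189)a - 13000/189)(-(378/25)a^2 - (2268/25)a + 3024/5) + (0)
Last nonzero remainder: -(378/25)a^2 - (2268/25)a + 3024/5. Dividing through by -378/25 gives the monic gcd a^2 + 6a - 40.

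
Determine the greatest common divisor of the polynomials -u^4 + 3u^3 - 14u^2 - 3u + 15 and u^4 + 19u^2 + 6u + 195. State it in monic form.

Repeated division with remainder:
  -u^4 + 3u^3 - 14u^2 - 3u + 15 = (-1)(u^4 + 19u^2 + 6u + 195) + (3u^3 + 5u^2 + 3u + 210)
  u^4 + 19u^2 + 6u + 195 = ((1/3)u - 5/9)(3u^3 + 5u^2 + 3u + 210) + ((187/9)u^2 - (187/3)u + 935/3)
  3u^3 + 5u^2 + 3u + 210 = ((27/187)u + 126/187)((187/9)u^2 - (187/3)u + 935/3) + (0)
Last nonzero remainder: (187/9)u^2 - (187/3)u + 935/3. Dividing through by 187/9 gives the monic gcd u^2 - 3u + 15.

u^2 - 3u + 15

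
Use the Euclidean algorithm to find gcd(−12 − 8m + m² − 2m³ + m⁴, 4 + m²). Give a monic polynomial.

4 + m²

Euclidean algorithm in ℚ[m]:
  m⁴ − 2m³ + m² − 8m − 12 = (m² − 2m − 3)(m² + 4) + (0)
The last nonzero remainder m² + 4 is already monic.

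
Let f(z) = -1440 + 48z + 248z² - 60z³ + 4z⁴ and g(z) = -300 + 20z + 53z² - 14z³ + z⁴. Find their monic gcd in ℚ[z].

60 + 8z - 9z² + z³

Euclidean algorithm in ℚ[z]:
  4z⁴ - 60z³ + 248z² + 48z - 1440 = (4)(z⁴ - 14z³ + 53z² + 20z - 300) + (-4z³ + 36z² - 32z - 240)
  z⁴ - 14z³ + 53z² + 20z - 300 = (-(1/4)z + 5/4)(-4z³ + 36z² - 32z - 240) + (0)
Last nonzero remainder: -4z³ + 36z² - 32z - 240. Dividing through by -4 gives the monic gcd z³ - 9z² + 8z + 60.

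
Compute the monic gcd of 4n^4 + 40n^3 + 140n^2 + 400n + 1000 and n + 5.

Euclidean algorithm in ℚ[n]:
  4n^4 + 40n^3 + 140n^2 + 400n + 1000 = (4n^3 + 20n^2 + 40n + 200)(n + 5) + (0)
The last nonzero remainder n + 5 is already monic.

n + 5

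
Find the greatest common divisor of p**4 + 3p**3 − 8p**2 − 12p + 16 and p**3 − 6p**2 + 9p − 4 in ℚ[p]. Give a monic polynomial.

By polynomial division,
  p**4 + 3p**3 − 8p**2 − 12p + 16 = (p + 9)(p**3 − 6p**2 + 9p − 4) + (37p**2 − 89p + 52)
  p**3 − 6p**2 + 9p − 4 = ((1/37)p − 133/1369)(37p**2 − 89p + 52) + (−(1440/1369)p + 1440/1369)
  37p**2 − 89p + 52 = (−(50653/1440)p + 17797/360)(−(1440/1369)p + 1440/1369) + (0)
Last nonzero remainder: −(1440/1369)p + 1440/1369. Dividing through by −1440/1369 gives the monic gcd p − 1.

p − 1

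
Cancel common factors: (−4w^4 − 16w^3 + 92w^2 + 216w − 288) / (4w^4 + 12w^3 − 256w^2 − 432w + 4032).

By polynomial division,
  −4w^4 − 16w^3 + 92w^2 + 216w − 288 = (−1)(4w^4 + 12w^3 − 256w^2 − 432w + 4032) + (−4w^3 − 164w^2 − 216w + 3744)
  4w^4 + 12w^3 − 256w^2 − 432w + 4032 = (−w + 38)(−4w^3 − 164w^2 − 216w + 3744) + (5760w^2 + 11520w − 138240)
  −4w^3 − 164w^2 − 216w + 3744 = (−(1/1440)w − 13/480)(5760w^2 + 11520w − 138240) + (0)
Last nonzero remainder: 5760w^2 + 11520w − 138240. Dividing through by 5760 gives the monic gcd w^2 + 2w − 24.
Cancel w^2 + 2w − 24 from numerator and denominator to get the reduced form.

(−w^2 − 2w + 3)/(w^2 + w − 42)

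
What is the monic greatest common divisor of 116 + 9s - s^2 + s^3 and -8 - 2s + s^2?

1

Repeated division with remainder:
  s^3 - s^2 + 9s + 116 = (s + 1)(s^2 - 2s - 8) + (19s + 124)
  s^2 - 2s - 8 = ((1/19)s - 162/361)(19s + 124) + (17200/361)
  19s + 124 = ((6859/17200)s + 11191/4300)(17200/361) + (0)
The last nonzero remainder is the constant 17200/361, so the polynomials are coprime and gcd = 1.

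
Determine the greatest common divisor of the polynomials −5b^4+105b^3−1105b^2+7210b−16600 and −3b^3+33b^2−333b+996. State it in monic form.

Repeated division with remainder:
  −5b^4+105b^3−1105b^2+7210b−16600 = ((5/3)b−50/3)(−3b^3+33b^2−333b+996) + (0)
Last nonzero remainder: −3b^3+33b^2−333b+996. Dividing through by −3 gives the monic gcd b^3−11b^2+111b−332.

b^3−11b^2+111b−332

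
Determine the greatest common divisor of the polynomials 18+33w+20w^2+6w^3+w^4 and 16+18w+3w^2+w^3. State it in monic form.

By polynomial division,
  w^4+6w^3+20w^2+33w+18 = (w+3)(w^3+3w^2+18w+16) + (-7w^2-37w-30)
  w^3+3w^2+18w+16 = (-(1/7)w+16/49)(-7w^2-37w-30) + ((1264/49)w+1264/49)
  -7w^2-37w-30 = (-(343/1264)w-735/632)((1264/49)w+1264/49) + (0)
Last nonzero remainder: (1264/49)w+1264/49. Dividing through by 1264/49 gives the monic gcd w+1.

1+w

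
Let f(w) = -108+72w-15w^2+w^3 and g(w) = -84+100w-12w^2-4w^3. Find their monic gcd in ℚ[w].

-3+w

Euclidean algorithm in ℚ[w]:
  w^3-15w^2+72w-108 = (-1/4)(-4w^3-12w^2+100w-84) + (-18w^2+97w-129)
  -4w^3-12w^2+100w-84 = ((2/9)w+151/81)(-18w^2+97w-129) + (-(4225/81)w+4225/27)
  -18w^2+97w-129 = ((1458/4225)w-3483/4225)(-(4225/81)w+4225/27) + (0)
Last nonzero remainder: -(4225/81)w+4225/27. Dividing through by -4225/81 gives the monic gcd w-3.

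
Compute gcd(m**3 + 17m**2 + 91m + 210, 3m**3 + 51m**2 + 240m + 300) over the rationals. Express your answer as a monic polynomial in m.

Repeated division with remainder:
  m**3 + 17m**2 + 91m + 210 = (1/3)(3m**3 + 51m**2 + 240m + 300) + (11m + 110)
  3m**3 + 51m**2 + 240m + 300 = ((3/11)m**2 + (21/11)m + 30/11)(11m + 110) + (0)
Last nonzero remainder: 11m + 110. Dividing through by 11 gives the monic gcd m + 10.

m + 10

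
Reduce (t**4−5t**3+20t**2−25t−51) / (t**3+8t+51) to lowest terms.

By polynomial division,
  t**4−5t**3+20t**2−25t−51 = (t−5)(t**3+8t+51) + (12t**2−36t+204)
  t**3+8t+51 = ((1/12)t+1/4)(12t**2−36t+204) + (0)
Last nonzero remainder: 12t**2−36t+204. Dividing through by 12 gives the monic gcd t**2−3t+17.
Cancel t**2−3t+17 from numerator and denominator to get the reduced form.

(t**2−2t−3)/(t+3)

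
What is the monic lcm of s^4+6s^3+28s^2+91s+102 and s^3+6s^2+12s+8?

By polynomial division,
  s^4+6s^3+28s^2+91s+102 = (s)(s^3+6s^2+12s+8) + (16s^2+83s+102)
  s^3+6s^2+12s+8 = ((1/16)s+13/256)(16s^2+83s+102) + ((361/256)s+361/128)
  16s^2+83s+102 = ((4096/361)s+13056/361)((361/256)s+361/128) + (0)
Last nonzero remainder: (361/256)s+361/128. Dividing through by 361/256 gives the monic gcd s+2.
Then lcm(f, g) = f·g / gcd(f, g); expanding and making the result monic gives the answer.

s^6+10s^5+56s^4+227s^3+578s^2+772s+408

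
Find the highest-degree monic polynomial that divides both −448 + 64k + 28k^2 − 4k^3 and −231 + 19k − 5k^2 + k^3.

Euclidean algorithm in ℚ[k]:
  −4k^3 + 28k^2 + 64k − 448 = (−4)(k^3 − 5k^2 + 19k − 231) + (8k^2 + 140k − 1372)
  k^3 − 5k^2 + 19k − 231 = ((1/8)k − 45/16)(8k^2 + 140k − 1372) + ((2337/4)k − 16359/4)
  8k^2 + 140k − 1372 = ((32/2337)k + 784/2337)((2337/4)k − 16359/4) + (0)
Last nonzero remainder: (2337/4)k − 16359/4. Dividing through by 2337/4 gives the monic gcd k − 7.

−7 + k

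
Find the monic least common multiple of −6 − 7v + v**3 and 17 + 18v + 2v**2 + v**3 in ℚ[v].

−102 − 125v − 13v**2 + 10v**3 + v**4 + v**5

By polynomial division,
  v**3 − 7v − 6 = (v**3 + 2v**2 + 18v + 17) + (−2v**2 − 25v − 23)
  v**3 + 2v**2 + 18v + 17 = (−(1/2)v + 21/4)(−2v**2 − 25v − 23) + ((551/4)v + 551/4)
  −2v**2 − 25v − 23 = (−(8/551)v − 92/551)((551/4)v + 551/4) + (0)
Last nonzero remainder: (551/4)v + 551/4. Dividing through by 551/4 gives the monic gcd v + 1.
Then lcm(f, g) = f·g / gcd(f, g); expanding and making the result monic gives the answer.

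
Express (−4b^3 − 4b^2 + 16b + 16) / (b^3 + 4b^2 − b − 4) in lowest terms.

(−4b^2 + 16)/(b^2 + 3b − 4)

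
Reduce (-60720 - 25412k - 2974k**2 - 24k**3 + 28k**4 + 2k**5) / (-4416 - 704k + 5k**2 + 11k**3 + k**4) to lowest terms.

(-880 - 228k + 6k**2 + 2k**3)/(-64 + k**2)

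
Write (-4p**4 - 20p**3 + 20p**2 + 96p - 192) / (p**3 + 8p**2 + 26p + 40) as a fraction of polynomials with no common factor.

(-4p**3 - 4p**2 + 36p - 48)/(p**2 + 4p + 10)

Apply the Euclidean algorithm:
  -4p**4 - 20p**3 + 20p**2 + 96p - 192 = (-4p + 12)(p**3 + 8p**2 + 26p + 40) + (28p**2 - 56p - 672)
  p**3 + 8p**2 + 26p + 40 = ((1/28)p + 5/14)(28p**2 - 56p - 672) + (70p + 280)
  28p**2 - 56p - 672 = ((2/5)p - 12/5)(70p + 280) + (0)
Last nonzero remainder: 70p + 280. Dividing through by 70 gives the monic gcd p + 4.
Cancel p + 4 from numerator and denominator to get the reduced form.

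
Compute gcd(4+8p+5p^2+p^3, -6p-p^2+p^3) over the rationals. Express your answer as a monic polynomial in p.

2+p

Repeated division with remainder:
  p^3+5p^2+8p+4 = (p^3-p^2-6p) + (6p^2+14p+4)
  p^3-p^2-6p = ((1/6)p-5/9)(6p^2+14p+4) + ((10/9)p+20/9)
  6p^2+14p+4 = ((27/5)p+9/5)((10/9)p+20/9) + (0)
Last nonzero remainder: (10/9)p+20/9. Dividing through by 10/9 gives the monic gcd p+2.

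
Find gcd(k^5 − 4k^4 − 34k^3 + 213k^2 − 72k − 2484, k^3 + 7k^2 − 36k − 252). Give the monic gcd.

k^2 − 36

Repeated division with remainder:
  k^5 − 4k^4 − 34k^3 + 213k^2 − 72k − 2484 = (k^2 − 11k + 79)(k^3 + 7k^2 − 36k − 252) + (−484k^2 + 17424)
  k^3 + 7k^2 − 36k − 252 = (−(1/484)k − 7/484)(−484k^2 + 17424) + (0)
Last nonzero remainder: −484k^2 + 17424. Dividing through by −484 gives the monic gcd k^2 − 36.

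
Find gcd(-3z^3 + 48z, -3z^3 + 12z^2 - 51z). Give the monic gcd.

Repeated division with remainder:
  -3z^3 + 48z = (-3z^3 + 12z^2 - 51z) + (-12z^2 + 99z)
  -3z^3 + 12z^2 - 51z = ((1/4)z + 17/16)(-12z^2 + 99z) + (-(2499/16)z)
  -12z^2 + 99z = ((64/833)z - 528/833)(-(2499/16)z) + (0)
Last nonzero remainder: -(2499/16)z. Dividing through by -2499/16 gives the monic gcd z.

z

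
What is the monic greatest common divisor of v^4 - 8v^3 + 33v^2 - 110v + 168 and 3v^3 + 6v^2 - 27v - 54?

By polynomial division,
  v^4 - 8v^3 + 33v^2 - 110v + 168 = ((1/3)v - 10/3)(3v^3 + 6v^2 - 27v - 54) + (62v^2 - 182v - 12)
  3v^3 + 6v^2 - 27v - 54 = ((3/62)v + 459/1922)(62v^2 - 182v - 12) + ((16380/961)v - 49140/961)
  62v^2 - 182v - 12 = ((29791/8190)v + 961/4095)((16380/961)v - 49140/961) + (0)
Last nonzero remainder: (16380/961)v - 49140/961. Dividing through by 16380/961 gives the monic gcd v - 3.

v - 3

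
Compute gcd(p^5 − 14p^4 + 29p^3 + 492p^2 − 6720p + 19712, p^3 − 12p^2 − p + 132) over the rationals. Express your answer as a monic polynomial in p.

p^2 − 15p + 44

Euclidean algorithm in ℚ[p]:
  p^5 − 14p^4 + 29p^3 + 492p^2 − 6720p + 19712 = (p^2 − 2p + 6)(p^3 − 12p^2 − p + 132) + (430p^2 − 6450p + 18920)
  p^3 − 12p^2 − p + 132 = ((1/430)p + 3/430)(430p^2 − 6450p + 18920) + (0)
Last nonzero remainder: 430p^2 − 6450p + 18920. Dividing through by 430 gives the monic gcd p^2 − 15p + 44.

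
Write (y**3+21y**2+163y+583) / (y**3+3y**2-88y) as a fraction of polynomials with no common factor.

(y**2+10y+53)/(y**2-8y)

Repeated division with remainder:
  y**3+21y**2+163y+583 = (y**3+3y**2-88y) + (18y**2+251y+583)
  y**3+3y**2-88y = ((1/18)y-197/324)(18y**2+251y+583) + ((10441/324)y+114851/324)
  18y**2+251y+583 = ((5832/10441)y+324/197)((10441/324)y+114851/324) + (0)
Last nonzero remainder: (10441/324)y+114851/324. Dividing through by 10441/324 gives the monic gcd y+11.
Cancel y+11 from numerator and denominator to get the reduced form.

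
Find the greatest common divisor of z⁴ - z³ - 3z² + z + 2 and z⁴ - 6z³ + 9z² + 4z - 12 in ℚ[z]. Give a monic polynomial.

Euclidean algorithm in ℚ[z]:
  z⁴ - z³ - 3z² + z + 2 = (z⁴ - 6z³ + 9z² + 4z - 12) + (5z³ - 12z² - 3z + 14)
  z⁴ - 6z³ + 9z² + 4z - 12 = ((1/5)z - 18/25)(5z³ - 12z² - 3z + 14) + ((24/25)z² - (24/25)z - 48/25)
  5z³ - 12z² - 3z + 14 = ((125/24)z - 175/24)((24/25)z² - (24/25)z - 48/25) + (0)
Last nonzero remainder: (24/25)z² - (24/25)z - 48/25. Dividing through by 24/25 gives the monic gcd z² - z - 2.

z² - z - 2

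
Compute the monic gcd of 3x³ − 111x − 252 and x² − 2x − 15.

x + 3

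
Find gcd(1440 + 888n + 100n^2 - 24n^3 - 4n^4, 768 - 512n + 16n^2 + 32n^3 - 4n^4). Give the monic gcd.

-24 - 2n + n^2

Repeated division with remainder:
  -4n^4 - 24n^3 + 100n^2 + 888n + 1440 = (-4n^4 + 32n^3 + 16n^2 - 512n + 768) + (-56n^3 + 84n^2 + 1400n + 672)
  -4n^4 + 32n^3 + 16n^2 - 512n + 768 = ((1/14)n - 13/28)(-56n^3 + 84n^2 + 1400n + 672) + (-45n^2 + 90n + 1080)
  -56n^3 + 84n^2 + 1400n + 672 = ((56/45)n + 28/45)(-45n^2 + 90n + 1080) + (0)
Last nonzero remainder: -45n^2 + 90n + 1080. Dividing through by -45 gives the monic gcd n^2 - 2n - 24.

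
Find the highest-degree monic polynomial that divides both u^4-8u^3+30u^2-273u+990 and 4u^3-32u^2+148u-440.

u-5

By polynomial division,
  u^4-8u^3+30u^2-273u+990 = ((1/4)u)(4u^3-32u^2+148u-440) + (-7u^2-163u+990)
  4u^3-32u^2+148u-440 = (-(4/7)u+876/49)(-7u^2-163u+990) + ((177760/49)u-888800/49)
  -7u^2-163u+990 = (-(343/177760)u-441/8080)((177760/49)u-888800/49) + (0)
Last nonzero remainder: (177760/49)u-888800/49. Dividing through by 177760/49 gives the monic gcd u-5.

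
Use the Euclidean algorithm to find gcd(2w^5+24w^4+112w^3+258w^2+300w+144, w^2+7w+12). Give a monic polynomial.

By polynomial division,
  2w^5+24w^4+112w^3+258w^2+300w+144 = (2w^3+10w^2+18w+12)(w^2+7w+12) + (0)
The last nonzero remainder w^2+7w+12 is already monic.

w^2+7w+12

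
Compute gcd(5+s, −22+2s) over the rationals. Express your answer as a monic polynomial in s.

1

By polynomial division,
  s+5 = (1/2)(2s−22) + (16)
  2s−22 = ((1/8)s−11/8)(16) + (0)
The last nonzero remainder is the constant 16, so the polynomials are coprime and gcd = 1.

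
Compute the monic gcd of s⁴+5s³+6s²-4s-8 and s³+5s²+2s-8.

s²+s-2

Euclidean algorithm in ℚ[s]:
  s⁴+5s³+6s²-4s-8 = (s)(s³+5s²+2s-8) + (4s²+4s-8)
  s³+5s²+2s-8 = ((1/4)s+1)(4s²+4s-8) + (0)
Last nonzero remainder: 4s²+4s-8. Dividing through by 4 gives the monic gcd s²+s-2.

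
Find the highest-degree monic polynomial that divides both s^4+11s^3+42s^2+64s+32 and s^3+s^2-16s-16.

s^2+5s+4

Euclidean algorithm in ℚ[s]:
  s^4+11s^3+42s^2+64s+32 = (s+10)(s^3+s^2-16s-16) + (48s^2+240s+192)
  s^3+s^2-16s-16 = ((1/48)s-1/12)(48s^2+240s+192) + (0)
Last nonzero remainder: 48s^2+240s+192. Dividing through by 48 gives the monic gcd s^2+5s+4.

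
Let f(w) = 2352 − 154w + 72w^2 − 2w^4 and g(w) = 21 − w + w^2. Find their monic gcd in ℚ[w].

21 − w + w^2

Apply the Euclidean algorithm:
  −2w^4 + 72w^2 − 154w + 2352 = (−2w^2 − 2w + 112)(w^2 − w + 21) + (0)
The last nonzero remainder w^2 − w + 21 is already monic.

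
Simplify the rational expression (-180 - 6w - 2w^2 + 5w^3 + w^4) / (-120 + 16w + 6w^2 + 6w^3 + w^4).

(-3 + w)/(-2 + w)

Repeated division with remainder:
  w^4 + 5w^3 - 2w^2 - 6w - 180 = (w^4 + 6w^3 + 6w^2 + 16w - 120) + (-w^3 - 8w^2 - 22w - 60)
  w^4 + 6w^3 + 6w^2 + 16w - 120 = (-w + 2)(-w^3 - 8w^2 - 22w - 60) + (0)
Last nonzero remainder: -w^3 - 8w^2 - 22w - 60. Dividing through by -1 gives the monic gcd w^3 + 8w^2 + 22w + 60.
Cancel w^3 + 8w^2 + 22w + 60 from numerator and denominator to get the reduced form.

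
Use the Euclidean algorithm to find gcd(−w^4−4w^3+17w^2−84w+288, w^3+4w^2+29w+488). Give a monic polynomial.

w+8

Euclidean algorithm in ℚ[w]:
  −w^4−4w^3+17w^2−84w+288 = (−w)(w^3+4w^2+29w+488) + (46w^2+404w+288)
  w^3+4w^2+29w+488 = ((1/46)w−55/529)(46w^2+404w+288) + ((34249/529)w+273992/529)
  46w^2+404w+288 = ((24334/34249)w+19044/34249)((34249/529)w+273992/529) + (0)
Last nonzero remainder: (34249/529)w+273992/529. Dividing through by 34249/529 gives the monic gcd w+8.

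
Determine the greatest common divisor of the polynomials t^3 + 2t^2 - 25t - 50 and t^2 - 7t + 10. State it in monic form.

Euclidean algorithm in ℚ[t]:
  t^3 + 2t^2 - 25t - 50 = (t + 9)(t^2 - 7t + 10) + (28t - 140)
  t^2 - 7t + 10 = ((1/28)t - 1/14)(28t - 140) + (0)
Last nonzero remainder: 28t - 140. Dividing through by 28 gives the monic gcd t - 5.

t - 5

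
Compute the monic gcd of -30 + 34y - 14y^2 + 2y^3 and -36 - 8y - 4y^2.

1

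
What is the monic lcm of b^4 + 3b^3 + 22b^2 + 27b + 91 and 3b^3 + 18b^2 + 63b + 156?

b^5 + 7b^4 + 34b^3 + 115b^2 + 199b + 364

By polynomial division,
  b^4 + 3b^3 + 22b^2 + 27b + 91 = ((1/3)b − 1)(3b^3 + 18b^2 + 63b + 156) + (19b^2 + 38b + 247)
  3b^3 + 18b^2 + 63b + 156 = ((3/19)b + 12/19)(19b^2 + 38b + 247) + (0)
Last nonzero remainder: 19b^2 + 38b + 247. Dividing through by 19 gives the monic gcd b^2 + 2b + 13.
Then lcm(f, g) = f·g / gcd(f, g); expanding and making the result monic gives the answer.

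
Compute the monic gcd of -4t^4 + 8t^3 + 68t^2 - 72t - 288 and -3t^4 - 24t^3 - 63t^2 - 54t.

t^2 + 5t + 6

Repeated division with remainder:
  -4t^4 + 8t^3 + 68t^2 - 72t - 288 = (4/3)(-3t^4 - 24t^3 - 63t^2 - 54t) + (40t^3 + 152t^2 - 288)
  -3t^4 - 24t^3 - 63t^2 - 54t = (-(3/40)t - 63/200)(40t^3 + 152t^2 - 288) + (-(378/25)t^2 - (378/5)t - 2268/25)
  40t^3 + 152t^2 - 288 = (-(500/189)t + 200/63)(-(378/25)t^2 - (378/5)t - 2268/25) + (0)
Last nonzero remainder: -(378/25)t^2 - (378/5)t - 2268/25. Dividing through by -378/25 gives the monic gcd t^2 + 5t + 6.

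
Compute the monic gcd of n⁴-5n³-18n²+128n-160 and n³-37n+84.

Repeated division with remainder:
  n⁴-5n³-18n²+128n-160 = (n-5)(n³-37n+84) + (19n²-141n+260)
  n³-37n+84 = ((1/19)n+141/361)(19n²-141n+260) + ((1584/361)n-6336/361)
  19n²-141n+260 = ((6859/1584)n-23465/1584)((1584/361)n-6336/361) + (0)
Last nonzero remainder: (1584/361)n-6336/361. Dividing through by 1584/361 gives the monic gcd n-4.

n-4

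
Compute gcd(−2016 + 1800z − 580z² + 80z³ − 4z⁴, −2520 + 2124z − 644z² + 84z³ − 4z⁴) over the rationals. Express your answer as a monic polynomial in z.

−126 + 81z − 16z² + z³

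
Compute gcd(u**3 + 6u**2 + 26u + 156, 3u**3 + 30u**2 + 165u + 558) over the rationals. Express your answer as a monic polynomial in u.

Repeated division with remainder:
  u**3 + 6u**2 + 26u + 156 = (1/3)(3u**3 + 30u**2 + 165u + 558) + (−4u**2 − 29u − 30)
  3u**3 + 30u**2 + 165u + 558 = (−(3/4)u − 33/16)(−4u**2 − 29u − 30) + ((1323/16)u + 3969/8)
  −4u**2 − 29u − 30 = (−(64/1323)u − 80/1323)((1323/16)u + 3969/8) + (0)
Last nonzero remainder: (1323/16)u + 3969/8. Dividing through by 1323/16 gives the monic gcd u + 6.

u + 6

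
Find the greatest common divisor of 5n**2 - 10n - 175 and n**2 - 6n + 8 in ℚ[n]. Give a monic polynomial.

Apply the Euclidean algorithm:
  5n**2 - 10n - 175 = (5)(n**2 - 6n + 8) + (20n - 215)
  n**2 - 6n + 8 = ((1/20)n + 19/80)(20n - 215) + (945/16)
  20n - 215 = ((64/189)n - 688/189)(945/16) + (0)
The last nonzero remainder is the constant 945/16, so the polynomials are coprime and gcd = 1.

1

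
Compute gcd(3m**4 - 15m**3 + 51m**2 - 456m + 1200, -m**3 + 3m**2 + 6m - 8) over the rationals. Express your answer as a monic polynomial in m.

m - 4

Repeated division with remainder:
  3m**4 - 15m**3 + 51m**2 - 456m + 1200 = (-3m + 6)(-m**3 + 3m**2 + 6m - 8) + (51m**2 - 516m + 1248)
  -m**3 + 3m**2 + 6m - 8 = (-(1/51)m - 121/867)(51m**2 - 516m + 1248) + (-(12006/289)m + 48024/289)
  51m**2 - 516m + 1248 = (-(4913/4002)m + 15028/2001)(-(12006/289)m + 48024/289) + (0)
Last nonzero remainder: -(12006/289)m + 48024/289. Dividing through by -12006/289 gives the monic gcd m - 4.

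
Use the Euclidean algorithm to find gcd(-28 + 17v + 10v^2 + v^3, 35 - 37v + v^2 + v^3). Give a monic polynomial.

Euclidean algorithm in ℚ[v]:
  v^3 + 10v^2 + 17v - 28 = (v^3 + v^2 - 37v + 35) + (9v^2 + 54v - 63)
  v^3 + v^2 - 37v + 35 = ((1/9)v - 5/9)(9v^2 + 54v - 63) + (0)
Last nonzero remainder: 9v^2 + 54v - 63. Dividing through by 9 gives the monic gcd v^2 + 6v - 7.

-7 + 6v + v^2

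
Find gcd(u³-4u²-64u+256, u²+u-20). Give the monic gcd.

Euclidean algorithm in ℚ[u]:
  u³-4u²-64u+256 = (u-5)(u²+u-20) + (-39u+156)
  u²+u-20 = (-(1/39)u-5/39)(-39u+156) + (0)
Last nonzero remainder: -39u+156. Dividing through by -39 gives the monic gcd u-4.

u-4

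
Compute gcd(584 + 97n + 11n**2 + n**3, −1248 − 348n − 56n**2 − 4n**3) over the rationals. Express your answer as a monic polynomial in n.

Euclidean algorithm in ℚ[n]:
  n**3 + 11n**2 + 97n + 584 = (−1/4)(−4n**3 − 56n**2 − 348n − 1248) + (−3n**2 + 10n + 272)
  −4n**3 − 56n**2 − 348n − 1248 = ((4/3)n + 208/9)(−3n**2 + 10n + 272) + (−(8476/9)n − 67808/9)
  −3n**2 + 10n + 272 = ((27/8476)n − 153/4238)(−(8476/9)n − 67808/9) + (0)
Last nonzero remainder: −(8476/9)n − 67808/9. Dividing through by −8476/9 gives the monic gcd n + 8.

8 + n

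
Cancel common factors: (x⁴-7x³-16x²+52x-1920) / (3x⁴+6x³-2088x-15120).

(x²-3x+32)/(3x²+18x+252)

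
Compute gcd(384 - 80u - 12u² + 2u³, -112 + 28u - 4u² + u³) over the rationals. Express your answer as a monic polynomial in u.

Apply the Euclidean algorithm:
  2u³ - 12u² - 80u + 384 = (2)(u³ - 4u² + 28u - 112) + (-4u² - 136u + 608)
  u³ - 4u² + 28u - 112 = (-(1/4)u + 19/2)(-4u² - 136u + 608) + (1472u - 5888)
  -4u² - 136u + 608 = (-(1/368)u - 19/184)(1472u - 5888) + (0)
Last nonzero remainder: 1472u - 5888. Dividing through by 1472 gives the monic gcd u - 4.

-4 + u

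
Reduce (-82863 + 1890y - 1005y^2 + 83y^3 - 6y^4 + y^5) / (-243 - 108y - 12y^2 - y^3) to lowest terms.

Repeated division with remainder:
  y^5 - 6y^4 + 83y^3 - 1005y^2 + 1890y - 82863 = (-y^2 + 18y - 191)(-y^3 - 12y^2 - 108y - 243) + (-1596y^2 - 14364y - 129276)
  -y^3 - 12y^2 - 108y - 243 = ((1/1596)y + 1/532)(-1596y^2 - 14364y - 129276) + (0)
Last nonzero remainder: -1596y^2 - 14364y - 129276. Dividing through by -1596 gives the monic gcd y^2 + 9y + 81.
Cancel y^2 + 9y + 81 from numerator and denominator to get the reduced form.

(1023 - 137y + 15y^2 - y^3)/(3 + y)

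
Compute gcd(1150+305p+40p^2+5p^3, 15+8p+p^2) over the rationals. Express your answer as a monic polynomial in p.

Repeated division with remainder:
  5p^3+40p^2+305p+1150 = (5p)(p^2+8p+15) + (230p+1150)
  p^2+8p+15 = ((1/230)p+3/230)(230p+1150) + (0)
Last nonzero remainder: 230p+1150. Dividing through by 230 gives the monic gcd p+5.

5+p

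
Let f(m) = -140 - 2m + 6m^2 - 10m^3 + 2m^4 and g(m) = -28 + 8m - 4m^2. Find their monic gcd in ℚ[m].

7 - 2m + m^2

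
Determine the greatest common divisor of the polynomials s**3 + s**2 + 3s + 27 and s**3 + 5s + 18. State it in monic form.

s**2 - 2s + 9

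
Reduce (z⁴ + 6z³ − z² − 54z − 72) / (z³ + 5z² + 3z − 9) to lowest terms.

By polynomial division,
  z⁴ + 6z³ − z² − 54z − 72 = (z + 1)(z³ + 5z² + 3z − 9) + (−9z² − 48z − 63)
  z³ + 5z² + 3z − 9 = (−(1/9)z + 1/27)(−9z² − 48z − 63) + (−(20/9)z − 20/3)
  −9z² − 48z − 63 = ((81/20)z + 189/20)(−(20/9)z − 20/3) + (0)
Last nonzero remainder: −(20/9)z − 20/3. Dividing through by −20/9 gives the monic gcd z + 3.
Cancel z + 3 from numerator and denominator to get the reduced form.

(z³ + 3z² − 10z − 24)/(z² + 2z − 3)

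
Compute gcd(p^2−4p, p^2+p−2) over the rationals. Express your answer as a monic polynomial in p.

By polynomial division,
  p^2−4p = (p^2+p−2) + (−5p+2)
  p^2+p−2 = (−(1/5)p−7/25)(−5p+2) + (−36/25)
  −5p+2 = ((125/36)p−25/18)(−36/25) + (0)
The last nonzero remainder is the constant −36/25, so the polynomials are coprime and gcd = 1.

1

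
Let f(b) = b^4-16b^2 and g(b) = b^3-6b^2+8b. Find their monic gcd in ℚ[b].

Apply the Euclidean algorithm:
  b^4-16b^2 = (b+6)(b^3-6b^2+8b) + (12b^2-48b)
  b^3-6b^2+8b = ((1/12)b-1/6)(12b^2-48b) + (0)
Last nonzero remainder: 12b^2-48b. Dividing through by 12 gives the monic gcd b^2-4b.

b^2-4b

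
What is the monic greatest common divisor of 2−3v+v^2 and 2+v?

1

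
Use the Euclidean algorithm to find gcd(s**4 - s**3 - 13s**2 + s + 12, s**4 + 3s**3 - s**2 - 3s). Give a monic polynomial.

s**3 + 3s**2 - s - 3

Euclidean algorithm in ℚ[s]:
  s**4 - s**3 - 13s**2 + s + 12 = (s**4 + 3s**3 - s**2 - 3s) + (-4s**3 - 12s**2 + 4s + 12)
  s**4 + 3s**3 - s**2 - 3s = (-(1/4)s)(-4s**3 - 12s**2 + 4s + 12) + (0)
Last nonzero remainder: -4s**3 - 12s**2 + 4s + 12. Dividing through by -4 gives the monic gcd s**3 + 3s**2 - s - 3.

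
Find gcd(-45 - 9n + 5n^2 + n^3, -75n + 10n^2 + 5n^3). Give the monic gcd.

Apply the Euclidean algorithm:
  n^3 + 5n^2 - 9n - 45 = (1/5)(5n^3 + 10n^2 - 75n) + (3n^2 + 6n - 45)
  5n^3 + 10n^2 - 75n = ((5/3)n)(3n^2 + 6n - 45) + (0)
Last nonzero remainder: 3n^2 + 6n - 45. Dividing through by 3 gives the monic gcd n^2 + 2n - 15.

-15 + 2n + n^2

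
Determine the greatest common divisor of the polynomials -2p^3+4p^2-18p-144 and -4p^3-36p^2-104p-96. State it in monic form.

p+3

Repeated division with remainder:
  -2p^3+4p^2-18p-144 = (1/2)(-4p^3-36p^2-104p-96) + (22p^2+34p-96)
  -4p^3-36p^2-104p-96 = (-(2/11)p-164/121)(22p^2+34p-96) + (-(9120/121)p-27360/121)
  22p^2+34p-96 = (-(1331/4560)p+121/285)(-(9120/121)p-27360/121) + (0)
Last nonzero remainder: -(9120/121)p-27360/121. Dividing through by -9120/121 gives the monic gcd p+3.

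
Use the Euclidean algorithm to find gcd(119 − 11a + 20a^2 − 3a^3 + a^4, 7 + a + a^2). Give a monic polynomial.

Apply the Euclidean algorithm:
  a^4 − 3a^3 + 20a^2 − 11a + 119 = (a^2 − 4a + 17)(a^2 + a + 7) + (0)
The last nonzero remainder a^2 + a + 7 is already monic.

7 + a + a^2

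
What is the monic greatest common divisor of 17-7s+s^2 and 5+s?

1

Repeated division with remainder:
  s^2-7s+17 = (s-12)(s+5) + (77)
  s+5 = ((1/77)s+5/77)(77) + (0)
The last nonzero remainder is the constant 77, so the polynomials are coprime and gcd = 1.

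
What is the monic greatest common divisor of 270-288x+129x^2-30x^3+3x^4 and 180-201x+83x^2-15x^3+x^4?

Euclidean algorithm in ℚ[x]:
  3x^4-30x^3+129x^2-288x+270 = (3)(x^4-15x^3+83x^2-201x+180) + (15x^3-120x^2+315x-270)
  x^4-15x^3+83x^2-201x+180 = ((1/15)x-7/15)(15x^3-120x^2+315x-270) + (6x^2-36x+54)
  15x^3-120x^2+315x-270 = ((5/2)x-5)(6x^2-36x+54) + (0)
Last nonzero remainder: 6x^2-36x+54. Dividing through by 6 gives the monic gcd x^2-6x+9.

9-6x+x^2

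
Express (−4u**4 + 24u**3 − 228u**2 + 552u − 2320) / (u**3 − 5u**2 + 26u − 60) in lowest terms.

Euclidean algorithm in ℚ[u]:
  −4u**4 + 24u**3 − 228u**2 + 552u − 2320 = (−4u + 4)(u**3 − 5u**2 + 26u − 60) + (−104u**2 + 208u − 2080)
  u**3 − 5u**2 + 26u − 60 = (−(1/104)u + 3/104)(−104u**2 + 208u − 2080) + (0)
Last nonzero remainder: −104u**2 + 208u − 2080. Dividing through by −104 gives the monic gcd u**2 − 2u + 20.
Cancel u**2 − 2u + 20 from numerator and denominator to get the reduced form.

(−4u**2 + 16u − 116)/(u − 3)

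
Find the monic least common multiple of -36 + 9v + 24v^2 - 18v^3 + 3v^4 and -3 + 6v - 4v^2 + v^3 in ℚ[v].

Apply the Euclidean algorithm:
  3v^4 - 18v^3 + 24v^2 + 9v - 36 = (3v - 6)(v^3 - 4v^2 + 6v - 3) + (-18v^2 + 54v - 54)
  v^3 - 4v^2 + 6v - 3 = (-(1/18)v + 1/18)(-18v^2 + 54v - 54) + (0)
Last nonzero remainder: -18v^2 + 54v - 54. Dividing through by -18 gives the monic gcd v^2 - 3v + 3.
Then lcm(f, g) = f·g / gcd(f, g); expanding and making the result monic gives the answer.

12 - 15v - 5v^2 + 14v^3 - 7v^4 + v^5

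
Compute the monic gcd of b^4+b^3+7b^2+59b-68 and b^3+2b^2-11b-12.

Euclidean algorithm in ℚ[b]:
  b^4+b^3+7b^2+59b-68 = (b-1)(b^3+2b^2-11b-12) + (20b^2+60b-80)
  b^3+2b^2-11b-12 = ((1/20)b-1/20)(20b^2+60b-80) + (-4b-16)
  20b^2+60b-80 = (-5b+5)(-4b-16) + (0)
Last nonzero remainder: -4b-16. Dividing through by -4 gives the monic gcd b+4.

b+4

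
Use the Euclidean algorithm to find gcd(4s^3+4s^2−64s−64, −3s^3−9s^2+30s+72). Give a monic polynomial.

s+4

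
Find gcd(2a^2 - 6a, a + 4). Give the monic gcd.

By polynomial division,
  2a^2 - 6a = (2a - 14)(a + 4) + (56)
  a + 4 = ((1/56)a + 1/14)(56) + (0)
The last nonzero remainder is the constant 56, so the polynomials are coprime and gcd = 1.

1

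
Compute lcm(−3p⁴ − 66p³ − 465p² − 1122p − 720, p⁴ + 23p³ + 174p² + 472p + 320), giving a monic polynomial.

p⁵ + 26p⁴ + 243p³ + 994p² + 1736p + 960

Euclidean algorithm in ℚ[p]:
  −3p⁴ − 66p³ − 465p² − 1122p − 720 = (−3)(p⁴ + 23p³ + 174p² + 472p + 320) + (3p³ + 57p² + 294p + 240)
  p⁴ + 23p³ + 174p² + 472p + 320 = ((1/3)p + 4/3)(3p³ + 57p² + 294p + 240) + (0)
Last nonzero remainder: 3p³ + 57p² + 294p + 240. Dividing through by 3 gives the monic gcd p³ + 19p² + 98p + 80.
Then lcm(f, g) = f·g / gcd(f, g); expanding and making the result monic gives the answer.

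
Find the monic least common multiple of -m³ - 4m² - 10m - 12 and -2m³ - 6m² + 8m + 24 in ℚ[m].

Apply the Euclidean algorithm:
  -m³ - 4m² - 10m - 12 = (1/2)(-2m³ - 6m² + 8m + 24) + (-m² - 14m - 24)
  -2m³ - 6m² + 8m + 24 = (2m - 22)(-m² - 14m - 24) + (-252m - 504)
  -m² - 14m - 24 = ((1/252)m + 1/21)(-252m - 504) + (0)
Last nonzero remainder: -252m - 504. Dividing through by -252 gives the monic gcd m + 2.
Then lcm(f, g) = f·g / gcd(f, g); expanding and making the result monic gives the answer.

m⁵ + 5m⁴ + 8m³ - 2m² - 48m - 72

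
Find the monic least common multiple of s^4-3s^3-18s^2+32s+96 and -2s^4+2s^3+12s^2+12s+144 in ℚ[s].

By polynomial division,
  s^4-3s^3-18s^2+32s+96 = (-1/2)(-2s^4+2s^3+12s^2+12s+144) + (-2s^3-12s^2+38s+168)
  -2s^4+2s^3+12s^2+12s+144 = (s-7)(-2s^3-12s^2+38s+168) + (-110s^2+110s+1320)
  -2s^3-12s^2+38s+168 = ((1/55)s+7/55)(-110s^2+110s+1320) + (0)
Last nonzero remainder: -110s^2+110s+1320. Dividing through by -110 gives the monic gcd s^2-s-12.
Then lcm(f, g) = f·g / gcd(f, g); expanding and making the result monic gives the answer.

s^6-3s^5-12s^4+14s^3-12s^2+192s+576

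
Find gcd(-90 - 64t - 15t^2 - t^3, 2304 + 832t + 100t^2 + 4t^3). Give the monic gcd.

9 + t

By polynomial division,
  -t^3 - 15t^2 - 64t - 90 = (-1/4)(4t^3 + 100t^2 + 832t + 2304) + (10t^2 + 144t + 486)
  4t^3 + 100t^2 + 832t + 2304 = ((2/5)t + 106/25)(10t^2 + 144t + 486) + ((676/25)t + 6084/25)
  10t^2 + 144t + 486 = ((125/338)t + 675/338)((676/25)t + 6084/25) + (0)
Last nonzero remainder: (676/25)t + 6084/25. Dividing through by 676/25 gives the monic gcd t + 9.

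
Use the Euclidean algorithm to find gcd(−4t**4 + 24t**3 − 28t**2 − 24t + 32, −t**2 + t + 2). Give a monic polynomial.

Apply the Euclidean algorithm:
  −4t**4 + 24t**3 − 28t**2 − 24t + 32 = (4t**2 − 20t + 16)(−t**2 + t + 2) + (0)
Last nonzero remainder: −t**2 + t + 2. Dividing through by −1 gives the monic gcd t**2 − t − 2.

t**2 − t − 2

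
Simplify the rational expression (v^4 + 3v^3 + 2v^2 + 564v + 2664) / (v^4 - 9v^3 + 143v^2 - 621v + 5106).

(v^2 + 12v + 36)/(v^2 + 69)

By polynomial division,
  v^4 + 3v^3 + 2v^2 + 564v + 2664 = (v^4 - 9v^3 + 143v^2 - 621v + 5106) + (12v^3 - 141v^2 + 1185v - 2442)
  v^4 - 9v^3 + 143v^2 - 621v + 5106 = ((1/12)v + 11/48)(12v^3 - 141v^2 + 1185v - 2442) + ((1225/16)v^2 - (11025/16)v + 45325/8)
  12v^3 - 141v^2 + 1185v - 2442 = ((192/1225)v - 528/1225)((1225/16)v^2 - (11025/16)v + 45325/8) + (0)
Last nonzero remainder: (1225/16)v^2 - (11025/16)v + 45325/8. Dividing through by 1225/16 gives the monic gcd v^2 - 9v + 74.
Cancel v^2 - 9v + 74 from numerator and denominator to get the reduced form.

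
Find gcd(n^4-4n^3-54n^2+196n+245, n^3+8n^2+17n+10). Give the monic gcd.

n+1

By polynomial division,
  n^4-4n^3-54n^2+196n+245 = (n-12)(n^3+8n^2+17n+10) + (25n^2+390n+365)
  n^3+8n^2+17n+10 = ((1/25)n-38/125)(25n^2+390n+365) + ((3024/25)n+3024/25)
  25n^2+390n+365 = ((625/3024)n+9125/3024)((3024/25)n+3024/25) + (0)
Last nonzero remainder: (3024/25)n+3024/25. Dividing through by 3024/25 gives the monic gcd n+1.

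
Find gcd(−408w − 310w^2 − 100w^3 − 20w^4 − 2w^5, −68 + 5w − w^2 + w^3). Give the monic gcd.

17 + 3w + w^2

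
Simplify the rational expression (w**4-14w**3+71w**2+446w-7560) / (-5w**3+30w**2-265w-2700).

(-w**2+3w+70)/(5w+25)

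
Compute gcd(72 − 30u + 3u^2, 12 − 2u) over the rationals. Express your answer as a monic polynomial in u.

−6 + u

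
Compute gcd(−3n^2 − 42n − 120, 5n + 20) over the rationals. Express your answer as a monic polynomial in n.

Euclidean algorithm in ℚ[n]:
  −3n^2 − 42n − 120 = (−(3/5)n − 6)(5n + 20) + (0)
Last nonzero remainder: 5n + 20. Dividing through by 5 gives the monic gcd n + 4.

n + 4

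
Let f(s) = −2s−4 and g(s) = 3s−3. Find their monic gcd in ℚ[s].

1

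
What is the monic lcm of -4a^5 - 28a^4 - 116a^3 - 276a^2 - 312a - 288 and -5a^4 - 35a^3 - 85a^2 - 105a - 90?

a^6 + 10a^5 + 50a^4 + 156a^3 + 285a^2 + 306a + 216

Repeated division with remainder:
  -4a^5 - 28a^4 - 116a^3 - 276a^2 - 312a - 288 = ((4/5)a)(-5a^4 - 35a^3 - 85a^2 - 105a - 90) + (-48a^3 - 192a^2 - 240a - 288)
  -5a^4 - 35a^3 - 85a^2 - 105a - 90 = ((5/48)a + 5/16)(-48a^3 - 192a^2 - 240a - 288) + (0)
Last nonzero remainder: -48a^3 - 192a^2 - 240a - 288. Dividing through by -48 gives the monic gcd a^3 + 4a^2 + 5a + 6.
Then lcm(f, g) = f·g / gcd(f, g); expanding and making the result monic gives the answer.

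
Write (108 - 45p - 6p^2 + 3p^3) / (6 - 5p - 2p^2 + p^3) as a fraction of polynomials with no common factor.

Repeated division with remainder:
  3p^3 - 6p^2 - 45p + 108 = (3)(p^3 - 2p^2 - 5p + 6) + (-30p + 90)
  p^3 - 2p^2 - 5p + 6 = (-(1/30)p^2 - (1/30)p + 1/15)(-30p + 90) + (0)
Last nonzero remainder: -30p + 90. Dividing through by -30 gives the monic gcd p - 3.
Cancel p - 3 from numerator and denominator to get the reduced form.

(-36 + 3p + 3p^2)/(-2 + p + p^2)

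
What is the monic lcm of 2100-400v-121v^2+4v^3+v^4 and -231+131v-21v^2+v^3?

161700-68600v-17v^2+2086v^3-116v^4-14v^5+v^6

By polynomial division,
  v^4+4v^3-121v^2-400v+2100 = (v+25)(v^3-21v^2+131v-231) + (273v^2-3444v+7875)
  v^3-21v^2+131v-231 = ((1/273)v-109/3549)(273v^2-3444v+7875) + (-(612/169)v+1836/169)
  273v^2-3444v+7875 = (-(15379/204)v+147875/204)(-(612/169)v+1836/169) + (0)
Last nonzero remainder: -(612/169)v+1836/169. Dividing through by -612/169 gives the monic gcd v-3.
Then lcm(f, g) = f·g / gcd(f, g); expanding and making the result monic gives the answer.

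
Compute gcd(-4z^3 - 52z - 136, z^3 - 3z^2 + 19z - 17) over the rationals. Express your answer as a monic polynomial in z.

z^2 - 2z + 17

Euclidean algorithm in ℚ[z]:
  -4z^3 - 52z - 136 = (-4)(z^3 - 3z^2 + 19z - 17) + (-12z^2 + 24z - 204)
  z^3 - 3z^2 + 19z - 17 = (-(1/12)z + 1/12)(-12z^2 + 24z - 204) + (0)
Last nonzero remainder: -12z^2 + 24z - 204. Dividing through by -12 gives the monic gcd z^2 - 2z + 17.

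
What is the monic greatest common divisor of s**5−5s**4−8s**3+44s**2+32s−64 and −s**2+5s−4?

s**2−5s+4

Euclidean algorithm in ℚ[s]:
  s**5−5s**4−8s**3+44s**2+32s−64 = (−s**3+12s+16)(−s**2+5s−4) + (0)
Last nonzero remainder: −s**2+5s−4. Dividing through by −1 gives the monic gcd s**2−5s+4.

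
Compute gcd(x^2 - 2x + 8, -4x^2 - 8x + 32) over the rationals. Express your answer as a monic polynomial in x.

1

By polynomial division,
  x^2 - 2x + 8 = (-1/4)(-4x^2 - 8x + 32) + (-4x + 16)
  -4x^2 - 8x + 32 = (x + 6)(-4x + 16) + (-64)
  -4x + 16 = ((1/16)x - 1/4)(-64) + (0)
The last nonzero remainder is the constant -64, so the polynomials are coprime and gcd = 1.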